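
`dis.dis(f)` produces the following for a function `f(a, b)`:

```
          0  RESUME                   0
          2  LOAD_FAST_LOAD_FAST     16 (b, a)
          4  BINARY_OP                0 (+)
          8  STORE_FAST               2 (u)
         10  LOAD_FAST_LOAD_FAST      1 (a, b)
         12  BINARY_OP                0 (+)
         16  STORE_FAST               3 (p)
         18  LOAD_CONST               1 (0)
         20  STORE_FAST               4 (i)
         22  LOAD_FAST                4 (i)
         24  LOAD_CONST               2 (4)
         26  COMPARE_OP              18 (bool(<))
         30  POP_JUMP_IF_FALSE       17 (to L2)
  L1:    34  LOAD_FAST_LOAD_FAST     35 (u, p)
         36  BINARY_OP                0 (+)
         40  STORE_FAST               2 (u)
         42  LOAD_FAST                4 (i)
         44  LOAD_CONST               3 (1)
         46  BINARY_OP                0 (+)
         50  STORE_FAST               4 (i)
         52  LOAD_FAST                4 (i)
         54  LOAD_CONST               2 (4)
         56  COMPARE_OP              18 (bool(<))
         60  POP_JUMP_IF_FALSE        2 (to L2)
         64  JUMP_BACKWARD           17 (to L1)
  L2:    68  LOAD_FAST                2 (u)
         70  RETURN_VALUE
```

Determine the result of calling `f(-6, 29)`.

115

LOAD_FAST_LOAD_FAST b,a → push 29,-6. Stack: [29, -6]
BINARY_OP + → 29 + -6 = 23. Stack: [23]
STORE_FAST u → u=23. Stack: []
LOAD_FAST_LOAD_FAST a,b → push -6,29. Stack: [-6, 29]
BINARY_OP + → -6 + 29 = 23. Stack: [23]
STORE_FAST p → p=23. Stack: []
LOAD_CONST → push 0. Stack: [0]
STORE_FAST i → i=0. Stack: []
LOAD_FAST i → push 0. Stack: [0]
LOAD_CONST → push 4. Stack: [0, 4]
COMPARE_OP bool(<) → 0 vs 4 = True. Stack: [True]
POP_JUMP_IF_FALSE → pop True; no jump. Stack: []
LOAD_FAST_LOAD_FAST u,p → push 23,23. Stack: [23, 23]
BINARY_OP + → 23 + 23 = 46. Stack: [46]
STORE_FAST u → u=46. Stack: []
LOAD_FAST i → push 0. Stack: [0]
LOAD_CONST → push 1. Stack: [0, 1]
BINARY_OP + → 0 + 1 = 1. Stack: [1]
STORE_FAST i → i=1. Stack: []
LOAD_FAST i → push 1. Stack: [1]
LOAD_CONST → push 4. Stack: [1, 4]
COMPARE_OP bool(<) → 1 vs 4 = True. Stack: [True]
POP_JUMP_IF_FALSE → pop True; no jump. Stack: []
LOAD_FAST_LOAD_FAST u,p → push 46,23. Stack: [46, 23]
BINARY_OP + → 46 + 23 = 69. Stack: [69]
STORE_FAST u → u=69. Stack: []
LOAD_FAST i → push 1. Stack: [1]
LOAD_CONST → push 1. Stack: [1, 1]
BINARY_OP + → 1 + 1 = 2. Stack: [2]
STORE_FAST i → i=2. Stack: []
LOAD_FAST i → push 2. Stack: [2]
LOAD_CONST → push 4. Stack: [2, 4]
COMPARE_OP bool(<) → 2 vs 4 = True. Stack: [True]
POP_JUMP_IF_FALSE → pop True; no jump. Stack: []
LOAD_FAST_LOAD_FAST u,p → push 69,23. Stack: [69, 23]
BINARY_OP + → 69 + 23 = 92. Stack: [92]
STORE_FAST u → u=92. Stack: []
LOAD_FAST i → push 2. Stack: [2]
LOAD_CONST → push 1. Stack: [2, 1]
BINARY_OP + → 2 + 1 = 3. Stack: [3]
STORE_FAST i → i=3. Stack: []
LOAD_FAST i → push 3. Stack: [3]
LOAD_CONST → push 4. Stack: [3, 4]
COMPARE_OP bool(<) → 3 vs 4 = True. Stack: [True]
POP_JUMP_IF_FALSE → pop True; no jump. Stack: []
LOAD_FAST_LOAD_FAST u,p → push 92,23. Stack: [92, 23]
BINARY_OP + → 92 + 23 = 115. Stack: [115]
STORE_FAST u → u=115. Stack: []
LOAD_FAST i → push 3. Stack: [3]
LOAD_CONST → push 1. Stack: [3, 1]
BINARY_OP + → 3 + 1 = 4. Stack: [4]
STORE_FAST i → i=4. Stack: []
LOAD_FAST i → push 4. Stack: [4]
LOAD_CONST → push 4. Stack: [4, 4]
COMPARE_OP bool(<) → 4 vs 4 = False. Stack: [False]
POP_JUMP_IF_FALSE → pop False; jump. Stack: []
LOAD_FAST u → push 115. Stack: [115]
RETURN_VALUE → return 115.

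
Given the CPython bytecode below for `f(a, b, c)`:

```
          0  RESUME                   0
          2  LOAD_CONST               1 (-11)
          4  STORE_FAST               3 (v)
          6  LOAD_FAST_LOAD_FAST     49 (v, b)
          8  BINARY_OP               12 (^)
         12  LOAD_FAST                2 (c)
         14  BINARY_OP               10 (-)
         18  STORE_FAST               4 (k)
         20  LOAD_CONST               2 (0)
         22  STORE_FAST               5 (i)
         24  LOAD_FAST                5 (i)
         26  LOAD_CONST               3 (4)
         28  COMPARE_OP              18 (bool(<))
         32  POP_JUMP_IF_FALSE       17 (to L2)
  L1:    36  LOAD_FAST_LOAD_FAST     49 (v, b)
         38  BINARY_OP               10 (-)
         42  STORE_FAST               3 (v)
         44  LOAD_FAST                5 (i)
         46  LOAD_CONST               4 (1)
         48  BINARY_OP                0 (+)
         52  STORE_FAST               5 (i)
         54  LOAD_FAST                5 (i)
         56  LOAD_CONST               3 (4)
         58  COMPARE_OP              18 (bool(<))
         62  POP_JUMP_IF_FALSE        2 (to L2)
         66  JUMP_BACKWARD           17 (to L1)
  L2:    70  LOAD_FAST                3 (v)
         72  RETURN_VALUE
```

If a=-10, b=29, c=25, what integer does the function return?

-127

LOAD_CONST → push -11. Stack: [-11]
STORE_FAST v → v=-11. Stack: []
LOAD_FAST_LOAD_FAST v,b → push -11,29. Stack: [-11, 29]
BINARY_OP ^ → -11 ^ 29 = -24. Stack: [-24]
LOAD_FAST c → push 25. Stack: [-24, 25]
BINARY_OP - → -24 - 25 = -49. Stack: [-49]
STORE_FAST k → k=-49. Stack: []
LOAD_CONST → push 0. Stack: [0]
STORE_FAST i → i=0. Stack: []
LOAD_FAST i → push 0. Stack: [0]
LOAD_CONST → push 4. Stack: [0, 4]
COMPARE_OP bool(<) → 0 vs 4 = True. Stack: [True]
POP_JUMP_IF_FALSE → pop True; no jump. Stack: []
LOAD_FAST_LOAD_FAST v,b → push -11,29. Stack: [-11, 29]
BINARY_OP - → -11 - 29 = -40. Stack: [-40]
STORE_FAST v → v=-40. Stack: []
LOAD_FAST i → push 0. Stack: [0]
LOAD_CONST → push 1. Stack: [0, 1]
BINARY_OP + → 0 + 1 = 1. Stack: [1]
STORE_FAST i → i=1. Stack: []
LOAD_FAST i → push 1. Stack: [1]
LOAD_CONST → push 4. Stack: [1, 4]
COMPARE_OP bool(<) → 1 vs 4 = True. Stack: [True]
POP_JUMP_IF_FALSE → pop True; no jump. Stack: []
LOAD_FAST_LOAD_FAST v,b → push -40,29. Stack: [-40, 29]
BINARY_OP - → -40 - 29 = -69. Stack: [-69]
STORE_FAST v → v=-69. Stack: []
LOAD_FAST i → push 1. Stack: [1]
LOAD_CONST → push 1. Stack: [1, 1]
BINARY_OP + → 1 + 1 = 2. Stack: [2]
STORE_FAST i → i=2. Stack: []
LOAD_FAST i → push 2. Stack: [2]
LOAD_CONST → push 4. Stack: [2, 4]
COMPARE_OP bool(<) → 2 vs 4 = True. Stack: [True]
POP_JUMP_IF_FALSE → pop True; no jump. Stack: []
LOAD_FAST_LOAD_FAST v,b → push -69,29. Stack: [-69, 29]
BINARY_OP - → -69 - 29 = -98. Stack: [-98]
STORE_FAST v → v=-98. Stack: []
LOAD_FAST i → push 2. Stack: [2]
LOAD_CONST → push 1. Stack: [2, 1]
BINARY_OP + → 2 + 1 = 3. Stack: [3]
STORE_FAST i → i=3. Stack: []
LOAD_FAST i → push 3. Stack: [3]
LOAD_CONST → push 4. Stack: [3, 4]
COMPARE_OP bool(<) → 3 vs 4 = True. Stack: [True]
POP_JUMP_IF_FALSE → pop True; no jump. Stack: []
LOAD_FAST_LOAD_FAST v,b → push -98,29. Stack: [-98, 29]
BINARY_OP - → -98 - 29 = -127. Stack: [-127]
STORE_FAST v → v=-127. Stack: []
LOAD_FAST i → push 3. Stack: [3]
LOAD_CONST → push 1. Stack: [3, 1]
BINARY_OP + → 3 + 1 = 4. Stack: [4]
STORE_FAST i → i=4. Stack: []
LOAD_FAST i → push 4. Stack: [4]
LOAD_CONST → push 4. Stack: [4, 4]
COMPARE_OP bool(<) → 4 vs 4 = False. Stack: [False]
POP_JUMP_IF_FALSE → pop False; jump. Stack: []
LOAD_FAST v → push -127. Stack: [-127]
RETURN_VALUE → return -127.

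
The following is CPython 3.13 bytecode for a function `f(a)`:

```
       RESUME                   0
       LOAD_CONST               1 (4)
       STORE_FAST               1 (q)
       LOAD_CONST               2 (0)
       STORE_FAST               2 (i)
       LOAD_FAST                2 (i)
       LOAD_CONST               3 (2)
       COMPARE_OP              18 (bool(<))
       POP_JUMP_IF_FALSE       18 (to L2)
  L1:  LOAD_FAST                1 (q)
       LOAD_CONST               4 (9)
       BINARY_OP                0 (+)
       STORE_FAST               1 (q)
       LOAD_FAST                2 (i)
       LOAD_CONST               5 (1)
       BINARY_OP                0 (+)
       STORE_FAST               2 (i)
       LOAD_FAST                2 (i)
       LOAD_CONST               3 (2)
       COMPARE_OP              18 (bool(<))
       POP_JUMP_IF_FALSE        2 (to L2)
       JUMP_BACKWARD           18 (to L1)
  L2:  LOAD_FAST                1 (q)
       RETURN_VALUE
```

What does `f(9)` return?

22

LOAD_CONST → push 4. Stack: [4]
STORE_FAST q → q=4. Stack: []
LOAD_CONST → push 0. Stack: [0]
STORE_FAST i → i=0. Stack: []
LOAD_FAST i → push 0. Stack: [0]
LOAD_CONST → push 2. Stack: [0, 2]
COMPARE_OP bool(<) → 0 vs 2 = True. Stack: [True]
POP_JUMP_IF_FALSE → pop True; no jump. Stack: []
LOAD_FAST q → push 4. Stack: [4]
LOAD_CONST → push 9. Stack: [4, 9]
BINARY_OP + → 4 + 9 = 13. Stack: [13]
STORE_FAST q → q=13. Stack: []
LOAD_FAST i → push 0. Stack: [0]
LOAD_CONST → push 1. Stack: [0, 1]
BINARY_OP + → 0 + 1 = 1. Stack: [1]
STORE_FAST i → i=1. Stack: []
LOAD_FAST i → push 1. Stack: [1]
LOAD_CONST → push 2. Stack: [1, 2]
COMPARE_OP bool(<) → 1 vs 2 = True. Stack: [True]
POP_JUMP_IF_FALSE → pop True; no jump. Stack: []
LOAD_FAST q → push 13. Stack: [13]
LOAD_CONST → push 9. Stack: [13, 9]
BINARY_OP + → 13 + 9 = 22. Stack: [22]
STORE_FAST q → q=22. Stack: []
LOAD_FAST i → push 1. Stack: [1]
LOAD_CONST → push 1. Stack: [1, 1]
BINARY_OP + → 1 + 1 = 2. Stack: [2]
STORE_FAST i → i=2. Stack: []
LOAD_FAST i → push 2. Stack: [2]
LOAD_CONST → push 2. Stack: [2, 2]
COMPARE_OP bool(<) → 2 vs 2 = False. Stack: [False]
POP_JUMP_IF_FALSE → pop False; jump. Stack: []
LOAD_FAST q → push 22. Stack: [22]
RETURN_VALUE → return 22.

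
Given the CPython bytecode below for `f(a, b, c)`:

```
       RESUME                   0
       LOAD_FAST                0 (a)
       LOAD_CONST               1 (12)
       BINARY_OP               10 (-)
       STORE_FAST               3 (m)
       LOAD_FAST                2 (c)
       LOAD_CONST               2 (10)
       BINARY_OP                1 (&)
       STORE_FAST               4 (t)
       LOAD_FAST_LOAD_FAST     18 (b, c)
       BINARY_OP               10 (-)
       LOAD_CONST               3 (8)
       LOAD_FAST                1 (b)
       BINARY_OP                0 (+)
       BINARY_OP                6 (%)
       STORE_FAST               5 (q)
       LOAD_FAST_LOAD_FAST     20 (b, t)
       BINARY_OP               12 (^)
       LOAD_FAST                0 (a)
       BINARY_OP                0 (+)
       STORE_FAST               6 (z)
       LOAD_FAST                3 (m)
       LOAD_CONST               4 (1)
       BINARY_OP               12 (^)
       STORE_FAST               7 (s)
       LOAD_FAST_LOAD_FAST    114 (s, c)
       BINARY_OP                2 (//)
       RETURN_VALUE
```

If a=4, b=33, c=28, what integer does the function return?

LOAD_FAST a → push 4. Stack: [4]
LOAD_CONST → push 12. Stack: [4, 12]
BINARY_OP - → 4 - 12 = -8. Stack: [-8]
STORE_FAST m → m=-8. Stack: []
LOAD_FAST c → push 28. Stack: [28]
LOAD_CONST → push 10. Stack: [28, 10]
BINARY_OP & → 28 & 10 = 8. Stack: [8]
STORE_FAST t → t=8. Stack: []
LOAD_FAST_LOAD_FAST b,c → push 33,28. Stack: [33, 28]
BINARY_OP - → 33 - 28 = 5. Stack: [5]
LOAD_CONST → push 8. Stack: [5, 8]
LOAD_FAST b → push 33. Stack: [5, 8, 33]
BINARY_OP + → 8 + 33 = 41. Stack: [5, 41]
BINARY_OP % → 5 % 41 = 5. Stack: [5]
STORE_FAST q → q=5. Stack: []
LOAD_FAST_LOAD_FAST b,t → push 33,8. Stack: [33, 8]
BINARY_OP ^ → 33 ^ 8 = 41. Stack: [41]
LOAD_FAST a → push 4. Stack: [41, 4]
BINARY_OP + → 41 + 4 = 45. Stack: [45]
STORE_FAST z → z=45. Stack: []
LOAD_FAST m → push -8. Stack: [-8]
LOAD_CONST → push 1. Stack: [-8, 1]
BINARY_OP ^ → -8 ^ 1 = -7. Stack: [-7]
STORE_FAST s → s=-7. Stack: []
LOAD_FAST_LOAD_FAST s,c → push -7,28. Stack: [-7, 28]
BINARY_OP // → -7 // 28 = -1. Stack: [-1]
RETURN_VALUE → return -1.

-1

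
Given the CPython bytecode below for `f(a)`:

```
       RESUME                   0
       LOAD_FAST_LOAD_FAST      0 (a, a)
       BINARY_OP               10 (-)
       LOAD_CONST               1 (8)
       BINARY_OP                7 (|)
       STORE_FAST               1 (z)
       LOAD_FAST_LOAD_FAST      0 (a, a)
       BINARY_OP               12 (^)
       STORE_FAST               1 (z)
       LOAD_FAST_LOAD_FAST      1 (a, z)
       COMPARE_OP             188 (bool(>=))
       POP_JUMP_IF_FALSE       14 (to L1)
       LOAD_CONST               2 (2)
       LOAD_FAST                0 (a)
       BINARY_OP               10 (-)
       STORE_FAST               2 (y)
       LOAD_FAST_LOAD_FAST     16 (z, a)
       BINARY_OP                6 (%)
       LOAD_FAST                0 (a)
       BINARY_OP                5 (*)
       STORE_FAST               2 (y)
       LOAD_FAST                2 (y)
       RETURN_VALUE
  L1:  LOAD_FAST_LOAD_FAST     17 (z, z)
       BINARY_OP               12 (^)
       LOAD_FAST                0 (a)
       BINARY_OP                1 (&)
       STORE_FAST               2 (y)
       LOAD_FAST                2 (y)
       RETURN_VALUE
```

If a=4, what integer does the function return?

LOAD_FAST_LOAD_FAST a,a → push 4,4. Stack: [4, 4]
BINARY_OP - → 4 - 4 = 0. Stack: [0]
LOAD_CONST → push 8. Stack: [0, 8]
BINARY_OP | → 0 | 8 = 8. Stack: [8]
STORE_FAST z → z=8. Stack: []
LOAD_FAST_LOAD_FAST a,a → push 4,4. Stack: [4, 4]
BINARY_OP ^ → 4 ^ 4 = 0. Stack: [0]
STORE_FAST z → z=0. Stack: []
LOAD_FAST_LOAD_FAST a,z → push 4,0. Stack: [4, 0]
COMPARE_OP bool(>=) → 4 vs 0 = True. Stack: [True]
POP_JUMP_IF_FALSE → pop True; no jump. Stack: []
LOAD_CONST → push 2. Stack: [2]
LOAD_FAST a → push 4. Stack: [2, 4]
BINARY_OP - → 2 - 4 = -2. Stack: [-2]
STORE_FAST y → y=-2. Stack: []
LOAD_FAST_LOAD_FAST z,a → push 0,4. Stack: [0, 4]
BINARY_OP % → 0 % 4 = 0. Stack: [0]
LOAD_FAST a → push 4. Stack: [0, 4]
BINARY_OP * → 0 * 4 = 0. Stack: [0]
STORE_FAST y → y=0. Stack: []
LOAD_FAST y → push 0. Stack: [0]
RETURN_VALUE → return 0.

0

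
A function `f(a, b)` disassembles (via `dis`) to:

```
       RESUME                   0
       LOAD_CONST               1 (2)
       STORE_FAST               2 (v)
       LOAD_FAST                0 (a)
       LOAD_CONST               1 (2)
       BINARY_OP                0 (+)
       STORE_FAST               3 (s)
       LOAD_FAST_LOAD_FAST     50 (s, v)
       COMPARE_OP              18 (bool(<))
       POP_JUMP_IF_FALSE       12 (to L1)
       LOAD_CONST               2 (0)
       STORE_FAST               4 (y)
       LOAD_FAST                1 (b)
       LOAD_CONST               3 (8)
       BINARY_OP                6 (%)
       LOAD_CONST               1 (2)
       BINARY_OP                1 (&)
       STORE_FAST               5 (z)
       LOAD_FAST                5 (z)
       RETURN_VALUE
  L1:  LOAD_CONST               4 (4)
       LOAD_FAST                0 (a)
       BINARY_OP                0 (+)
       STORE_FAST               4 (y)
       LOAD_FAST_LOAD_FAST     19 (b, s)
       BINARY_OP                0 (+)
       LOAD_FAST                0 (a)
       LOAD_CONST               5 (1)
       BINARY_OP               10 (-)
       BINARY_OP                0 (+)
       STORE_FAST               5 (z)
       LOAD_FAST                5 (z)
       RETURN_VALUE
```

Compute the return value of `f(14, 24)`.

LOAD_CONST → push 2. Stack: [2]
STORE_FAST v → v=2. Stack: []
LOAD_FAST a → push 14. Stack: [14]
LOAD_CONST → push 2. Stack: [14, 2]
BINARY_OP + → 14 + 2 = 16. Stack: [16]
STORE_FAST s → s=16. Stack: []
LOAD_FAST_LOAD_FAST s,v → push 16,2. Stack: [16, 2]
COMPARE_OP bool(<) → 16 vs 2 = False. Stack: [False]
POP_JUMP_IF_FALSE → pop False; jump. Stack: []
LOAD_CONST → push 4. Stack: [4]
LOAD_FAST a → push 14. Stack: [4, 14]
BINARY_OP + → 4 + 14 = 18. Stack: [18]
STORE_FAST y → y=18. Stack: []
LOAD_FAST_LOAD_FAST b,s → push 24,16. Stack: [24, 16]
BINARY_OP + → 24 + 16 = 40. Stack: [40]
LOAD_FAST a → push 14. Stack: [40, 14]
LOAD_CONST → push 1. Stack: [40, 14, 1]
BINARY_OP - → 14 - 1 = 13. Stack: [40, 13]
BINARY_OP + → 40 + 13 = 53. Stack: [53]
STORE_FAST z → z=53. Stack: []
LOAD_FAST z → push 53. Stack: [53]
RETURN_VALUE → return 53.

53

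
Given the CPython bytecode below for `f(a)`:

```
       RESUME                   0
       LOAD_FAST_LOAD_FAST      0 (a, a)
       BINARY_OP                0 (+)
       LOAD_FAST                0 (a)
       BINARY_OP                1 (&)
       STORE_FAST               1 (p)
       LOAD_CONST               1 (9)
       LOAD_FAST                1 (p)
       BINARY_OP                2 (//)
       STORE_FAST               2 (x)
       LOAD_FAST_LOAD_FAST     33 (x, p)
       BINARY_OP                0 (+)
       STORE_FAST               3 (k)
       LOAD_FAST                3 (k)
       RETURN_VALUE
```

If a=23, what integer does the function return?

7

LOAD_FAST_LOAD_FAST a,a → push 23,23. Stack: [23, 23]
BINARY_OP + → 23 + 23 = 46. Stack: [46]
LOAD_FAST a → push 23. Stack: [46, 23]
BINARY_OP & → 46 & 23 = 6. Stack: [6]
STORE_FAST p → p=6. Stack: []
LOAD_CONST → push 9. Stack: [9]
LOAD_FAST p → push 6. Stack: [9, 6]
BINARY_OP // → 9 // 6 = 1. Stack: [1]
STORE_FAST x → x=1. Stack: []
LOAD_FAST_LOAD_FAST x,p → push 1,6. Stack: [1, 6]
BINARY_OP + → 1 + 6 = 7. Stack: [7]
STORE_FAST k → k=7. Stack: []
LOAD_FAST k → push 7. Stack: [7]
RETURN_VALUE → return 7.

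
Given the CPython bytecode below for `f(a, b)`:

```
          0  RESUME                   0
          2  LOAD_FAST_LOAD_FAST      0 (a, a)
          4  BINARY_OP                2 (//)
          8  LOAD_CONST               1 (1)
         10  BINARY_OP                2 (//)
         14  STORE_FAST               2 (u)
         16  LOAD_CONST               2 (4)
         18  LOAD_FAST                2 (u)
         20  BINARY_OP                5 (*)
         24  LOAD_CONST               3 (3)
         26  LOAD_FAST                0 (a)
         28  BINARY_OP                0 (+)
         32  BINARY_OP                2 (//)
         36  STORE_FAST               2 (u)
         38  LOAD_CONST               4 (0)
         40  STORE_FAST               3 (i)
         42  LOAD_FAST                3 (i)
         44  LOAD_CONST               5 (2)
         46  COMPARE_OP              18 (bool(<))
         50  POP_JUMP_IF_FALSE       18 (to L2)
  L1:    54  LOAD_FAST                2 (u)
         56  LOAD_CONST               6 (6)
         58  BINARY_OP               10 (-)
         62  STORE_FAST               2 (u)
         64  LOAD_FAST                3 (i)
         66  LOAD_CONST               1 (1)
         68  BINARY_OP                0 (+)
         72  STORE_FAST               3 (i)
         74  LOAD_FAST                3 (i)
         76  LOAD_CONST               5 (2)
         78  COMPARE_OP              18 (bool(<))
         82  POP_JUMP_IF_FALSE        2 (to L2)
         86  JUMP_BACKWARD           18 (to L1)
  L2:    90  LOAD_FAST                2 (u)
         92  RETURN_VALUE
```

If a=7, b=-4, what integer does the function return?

-12

LOAD_FAST_LOAD_FAST a,a → push 7,7. Stack: [7, 7]
BINARY_OP // → 7 // 7 = 1. Stack: [1]
LOAD_CONST → push 1. Stack: [1, 1]
BINARY_OP // → 1 // 1 = 1. Stack: [1]
STORE_FAST u → u=1. Stack: []
LOAD_CONST → push 4. Stack: [4]
LOAD_FAST u → push 1. Stack: [4, 1]
BINARY_OP * → 4 * 1 = 4. Stack: [4]
LOAD_CONST → push 3. Stack: [4, 3]
LOAD_FAST a → push 7. Stack: [4, 3, 7]
BINARY_OP + → 3 + 7 = 10. Stack: [4, 10]
BINARY_OP // → 4 // 10 = 0. Stack: [0]
STORE_FAST u → u=0. Stack: []
LOAD_CONST → push 0. Stack: [0]
STORE_FAST i → i=0. Stack: []
LOAD_FAST i → push 0. Stack: [0]
LOAD_CONST → push 2. Stack: [0, 2]
COMPARE_OP bool(<) → 0 vs 2 = True. Stack: [True]
POP_JUMP_IF_FALSE → pop True; no jump. Stack: []
LOAD_FAST u → push 0. Stack: [0]
LOAD_CONST → push 6. Stack: [0, 6]
BINARY_OP - → 0 - 6 = -6. Stack: [-6]
STORE_FAST u → u=-6. Stack: []
LOAD_FAST i → push 0. Stack: [0]
LOAD_CONST → push 1. Stack: [0, 1]
BINARY_OP + → 0 + 1 = 1. Stack: [1]
STORE_FAST i → i=1. Stack: []
LOAD_FAST i → push 1. Stack: [1]
LOAD_CONST → push 2. Stack: [1, 2]
COMPARE_OP bool(<) → 1 vs 2 = True. Stack: [True]
POP_JUMP_IF_FALSE → pop True; no jump. Stack: []
LOAD_FAST u → push -6. Stack: [-6]
LOAD_CONST → push 6. Stack: [-6, 6]
BINARY_OP - → -6 - 6 = -12. Stack: [-12]
STORE_FAST u → u=-12. Stack: []
LOAD_FAST i → push 1. Stack: [1]
LOAD_CONST → push 1. Stack: [1, 1]
BINARY_OP + → 1 + 1 = 2. Stack: [2]
STORE_FAST i → i=2. Stack: []
LOAD_FAST i → push 2. Stack: [2]
LOAD_CONST → push 2. Stack: [2, 2]
COMPARE_OP bool(<) → 2 vs 2 = False. Stack: [False]
POP_JUMP_IF_FALSE → pop False; jump. Stack: []
LOAD_FAST u → push -12. Stack: [-12]
RETURN_VALUE → return -12.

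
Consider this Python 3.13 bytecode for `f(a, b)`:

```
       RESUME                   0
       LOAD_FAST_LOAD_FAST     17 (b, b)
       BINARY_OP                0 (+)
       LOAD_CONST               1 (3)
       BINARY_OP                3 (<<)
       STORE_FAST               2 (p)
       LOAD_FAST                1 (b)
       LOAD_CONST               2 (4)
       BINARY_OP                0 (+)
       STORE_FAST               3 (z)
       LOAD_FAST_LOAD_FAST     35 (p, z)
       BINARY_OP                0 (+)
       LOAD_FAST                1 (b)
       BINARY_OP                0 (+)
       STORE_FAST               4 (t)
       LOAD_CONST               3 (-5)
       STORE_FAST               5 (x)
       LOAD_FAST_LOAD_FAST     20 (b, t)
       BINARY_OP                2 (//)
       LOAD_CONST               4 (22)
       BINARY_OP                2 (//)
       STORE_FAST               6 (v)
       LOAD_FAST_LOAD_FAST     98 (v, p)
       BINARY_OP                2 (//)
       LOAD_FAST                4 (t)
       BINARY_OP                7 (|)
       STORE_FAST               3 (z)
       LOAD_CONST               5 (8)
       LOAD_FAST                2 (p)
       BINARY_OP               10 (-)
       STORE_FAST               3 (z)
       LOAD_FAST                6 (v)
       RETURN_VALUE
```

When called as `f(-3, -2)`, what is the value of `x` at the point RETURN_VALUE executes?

LOAD_FAST_LOAD_FAST b,b → push -2,-2. Stack: [-2, -2]
BINARY_OP + → -2 + -2 = -4. Stack: [-4]
LOAD_CONST → push 3. Stack: [-4, 3]
BINARY_OP << → -4 << 3 = -32. Stack: [-32]
STORE_FAST p → p=-32. Stack: []
LOAD_FAST b → push -2. Stack: [-2]
LOAD_CONST → push 4. Stack: [-2, 4]
BINARY_OP + → -2 + 4 = 2. Stack: [2]
STORE_FAST z → z=2. Stack: []
LOAD_FAST_LOAD_FAST p,z → push -32,2. Stack: [-32, 2]
BINARY_OP + → -32 + 2 = -30. Stack: [-30]
LOAD_FAST b → push -2. Stack: [-30, -2]
BINARY_OP + → -30 + -2 = -32. Stack: [-32]
STORE_FAST t → t=-32. Stack: []
LOAD_CONST → push -5. Stack: [-5]
STORE_FAST x → x=-5. Stack: []
LOAD_FAST_LOAD_FAST b,t → push -2,-32. Stack: [-2, -32]
BINARY_OP // → -2 // -32 = 0. Stack: [0]
LOAD_CONST → push 22. Stack: [0, 22]
BINARY_OP // → 0 // 22 = 0. Stack: [0]
STORE_FAST v → v=0. Stack: []
LOAD_FAST_LOAD_FAST v,p → push 0,-32. Stack: [0, -32]
BINARY_OP // → 0 // -32 = 0. Stack: [0]
LOAD_FAST t → push -32. Stack: [0, -32]
BINARY_OP | → 0 | -32 = -32. Stack: [-32]
STORE_FAST z → z=-32. Stack: []
LOAD_CONST → push 8. Stack: [8]
LOAD_FAST p → push -32. Stack: [8, -32]
BINARY_OP - → 8 - -32 = 40. Stack: [40]
STORE_FAST z → z=40. Stack: []
LOAD_FAST v → push 0. Stack: [0]
RETURN_VALUE → return 0.

-5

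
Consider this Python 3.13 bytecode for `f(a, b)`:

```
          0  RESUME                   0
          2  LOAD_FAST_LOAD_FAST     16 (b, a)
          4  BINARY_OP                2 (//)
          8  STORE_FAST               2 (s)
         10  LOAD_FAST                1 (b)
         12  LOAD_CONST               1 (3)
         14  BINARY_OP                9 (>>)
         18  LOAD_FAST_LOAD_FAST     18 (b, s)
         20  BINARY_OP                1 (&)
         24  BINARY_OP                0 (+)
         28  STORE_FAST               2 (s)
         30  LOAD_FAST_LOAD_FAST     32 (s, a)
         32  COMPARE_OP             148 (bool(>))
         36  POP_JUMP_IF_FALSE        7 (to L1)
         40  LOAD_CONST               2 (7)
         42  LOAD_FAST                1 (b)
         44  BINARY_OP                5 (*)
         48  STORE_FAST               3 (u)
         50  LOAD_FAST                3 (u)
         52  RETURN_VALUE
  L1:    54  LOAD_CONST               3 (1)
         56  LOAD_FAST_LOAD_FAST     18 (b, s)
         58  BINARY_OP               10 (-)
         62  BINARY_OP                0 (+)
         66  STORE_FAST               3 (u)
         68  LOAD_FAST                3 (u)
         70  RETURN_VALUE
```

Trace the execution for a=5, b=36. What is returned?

252

LOAD_FAST_LOAD_FAST b,a → push 36,5. Stack: [36, 5]
BINARY_OP // → 36 // 5 = 7. Stack: [7]
STORE_FAST s → s=7. Stack: []
LOAD_FAST b → push 36. Stack: [36]
LOAD_CONST → push 3. Stack: [36, 3]
BINARY_OP >> → 36 >> 3 = 4. Stack: [4]
LOAD_FAST_LOAD_FAST b,s → push 36,7. Stack: [4, 36, 7]
BINARY_OP & → 36 & 7 = 4. Stack: [4, 4]
BINARY_OP + → 4 + 4 = 8. Stack: [8]
STORE_FAST s → s=8. Stack: []
LOAD_FAST_LOAD_FAST s,a → push 8,5. Stack: [8, 5]
COMPARE_OP bool(>) → 8 vs 5 = True. Stack: [True]
POP_JUMP_IF_FALSE → pop True; no jump. Stack: []
LOAD_CONST → push 7. Stack: [7]
LOAD_FAST b → push 36. Stack: [7, 36]
BINARY_OP * → 7 * 36 = 252. Stack: [252]
STORE_FAST u → u=252. Stack: []
LOAD_FAST u → push 252. Stack: [252]
RETURN_VALUE → return 252.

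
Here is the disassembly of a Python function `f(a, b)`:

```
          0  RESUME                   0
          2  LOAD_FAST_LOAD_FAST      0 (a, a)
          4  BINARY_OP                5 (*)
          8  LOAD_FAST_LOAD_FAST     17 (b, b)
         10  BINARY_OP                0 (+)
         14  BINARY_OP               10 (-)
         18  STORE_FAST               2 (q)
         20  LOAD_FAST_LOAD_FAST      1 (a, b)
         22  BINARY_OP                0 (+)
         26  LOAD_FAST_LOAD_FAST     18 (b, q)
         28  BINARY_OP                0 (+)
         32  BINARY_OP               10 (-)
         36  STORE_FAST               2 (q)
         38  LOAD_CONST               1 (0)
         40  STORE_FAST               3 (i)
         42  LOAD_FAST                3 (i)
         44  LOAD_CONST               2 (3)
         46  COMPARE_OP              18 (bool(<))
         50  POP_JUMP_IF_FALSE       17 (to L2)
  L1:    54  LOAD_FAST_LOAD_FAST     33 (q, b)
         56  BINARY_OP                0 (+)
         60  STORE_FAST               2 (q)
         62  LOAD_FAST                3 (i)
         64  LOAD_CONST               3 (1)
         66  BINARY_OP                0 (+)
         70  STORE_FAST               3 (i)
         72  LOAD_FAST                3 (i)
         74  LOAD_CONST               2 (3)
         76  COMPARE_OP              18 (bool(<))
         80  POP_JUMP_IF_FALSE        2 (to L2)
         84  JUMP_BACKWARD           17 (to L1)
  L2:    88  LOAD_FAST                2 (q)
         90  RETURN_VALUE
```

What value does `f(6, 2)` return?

LOAD_FAST_LOAD_FAST a,a → push 6,6. Stack: [6, 6]
BINARY_OP * → 6 * 6 = 36. Stack: [36]
LOAD_FAST_LOAD_FAST b,b → push 2,2. Stack: [36, 2, 2]
BINARY_OP + → 2 + 2 = 4. Stack: [36, 4]
BINARY_OP - → 36 - 4 = 32. Stack: [32]
STORE_FAST q → q=32. Stack: []
LOAD_FAST_LOAD_FAST a,b → push 6,2. Stack: [6, 2]
BINARY_OP + → 6 + 2 = 8. Stack: [8]
LOAD_FAST_LOAD_FAST b,q → push 2,32. Stack: [8, 2, 32]
BINARY_OP + → 2 + 32 = 34. Stack: [8, 34]
BINARY_OP - → 8 - 34 = -26. Stack: [-26]
STORE_FAST q → q=-26. Stack: []
LOAD_CONST → push 0. Stack: [0]
STORE_FAST i → i=0. Stack: []
LOAD_FAST i → push 0. Stack: [0]
LOAD_CONST → push 3. Stack: [0, 3]
COMPARE_OP bool(<) → 0 vs 3 = True. Stack: [True]
POP_JUMP_IF_FALSE → pop True; no jump. Stack: []
LOAD_FAST_LOAD_FAST q,b → push -26,2. Stack: [-26, 2]
BINARY_OP + → -26 + 2 = -24. Stack: [-24]
STORE_FAST q → q=-24. Stack: []
LOAD_FAST i → push 0. Stack: [0]
LOAD_CONST → push 1. Stack: [0, 1]
BINARY_OP + → 0 + 1 = 1. Stack: [1]
STORE_FAST i → i=1. Stack: []
LOAD_FAST i → push 1. Stack: [1]
LOAD_CONST → push 3. Stack: [1, 3]
COMPARE_OP bool(<) → 1 vs 3 = True. Stack: [True]
POP_JUMP_IF_FALSE → pop True; no jump. Stack: []
LOAD_FAST_LOAD_FAST q,b → push -24,2. Stack: [-24, 2]
BINARY_OP + → -24 + 2 = -22. Stack: [-22]
STORE_FAST q → q=-22. Stack: []
LOAD_FAST i → push 1. Stack: [1]
LOAD_CONST → push 1. Stack: [1, 1]
BINARY_OP + → 1 + 1 = 2. Stack: [2]
STORE_FAST i → i=2. Stack: []
LOAD_FAST i → push 2. Stack: [2]
LOAD_CONST → push 3. Stack: [2, 3]
COMPARE_OP bool(<) → 2 vs 3 = True. Stack: [True]
POP_JUMP_IF_FALSE → pop True; no jump. Stack: []
LOAD_FAST_LOAD_FAST q,b → push -22,2. Stack: [-22, 2]
BINARY_OP + → -22 + 2 = -20. Stack: [-20]
STORE_FAST q → q=-20. Stack: []
LOAD_FAST i → push 2. Stack: [2]
LOAD_CONST → push 1. Stack: [2, 1]
BINARY_OP + → 2 + 1 = 3. Stack: [3]
STORE_FAST i → i=3. Stack: []
LOAD_FAST i → push 3. Stack: [3]
LOAD_CONST → push 3. Stack: [3, 3]
COMPARE_OP bool(<) → 3 vs 3 = False. Stack: [False]
POP_JUMP_IF_FALSE → pop False; jump. Stack: []
LOAD_FAST q → push -20. Stack: [-20]
RETURN_VALUE → return -20.

-20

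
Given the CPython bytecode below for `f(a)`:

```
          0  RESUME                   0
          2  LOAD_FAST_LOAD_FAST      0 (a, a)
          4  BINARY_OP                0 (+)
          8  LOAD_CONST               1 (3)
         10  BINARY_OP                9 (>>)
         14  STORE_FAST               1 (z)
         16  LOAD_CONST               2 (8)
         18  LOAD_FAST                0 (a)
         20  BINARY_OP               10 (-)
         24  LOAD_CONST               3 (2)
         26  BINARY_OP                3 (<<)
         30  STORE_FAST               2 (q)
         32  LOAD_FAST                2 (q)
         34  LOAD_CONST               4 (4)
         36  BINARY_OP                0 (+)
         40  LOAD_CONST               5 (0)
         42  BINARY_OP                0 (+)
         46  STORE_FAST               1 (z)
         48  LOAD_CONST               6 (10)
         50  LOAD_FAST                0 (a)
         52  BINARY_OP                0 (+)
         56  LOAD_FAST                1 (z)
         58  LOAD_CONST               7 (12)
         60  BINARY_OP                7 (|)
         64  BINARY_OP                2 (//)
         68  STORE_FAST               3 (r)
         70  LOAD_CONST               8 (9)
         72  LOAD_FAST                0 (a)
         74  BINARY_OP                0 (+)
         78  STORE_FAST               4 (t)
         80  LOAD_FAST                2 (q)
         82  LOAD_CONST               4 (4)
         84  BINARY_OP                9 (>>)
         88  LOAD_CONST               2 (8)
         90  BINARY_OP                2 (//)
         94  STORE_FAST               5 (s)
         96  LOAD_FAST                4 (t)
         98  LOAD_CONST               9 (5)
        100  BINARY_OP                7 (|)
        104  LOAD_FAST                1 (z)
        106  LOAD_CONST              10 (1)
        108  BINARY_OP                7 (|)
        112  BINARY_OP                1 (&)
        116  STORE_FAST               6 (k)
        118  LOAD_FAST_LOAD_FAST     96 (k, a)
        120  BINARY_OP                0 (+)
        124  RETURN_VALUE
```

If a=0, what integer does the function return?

5

LOAD_FAST_LOAD_FAST a,a → push 0,0. Stack: [0, 0]
BINARY_OP + → 0 + 0 = 0. Stack: [0]
LOAD_CONST → push 3. Stack: [0, 3]
BINARY_OP >> → 0 >> 3 = 0. Stack: [0]
STORE_FAST z → z=0. Stack: []
LOAD_CONST → push 8. Stack: [8]
LOAD_FAST a → push 0. Stack: [8, 0]
BINARY_OP - → 8 - 0 = 8. Stack: [8]
LOAD_CONST → push 2. Stack: [8, 2]
BINARY_OP << → 8 << 2 = 32. Stack: [32]
STORE_FAST q → q=32. Stack: []
LOAD_FAST q → push 32. Stack: [32]
LOAD_CONST → push 4. Stack: [32, 4]
BINARY_OP + → 32 + 4 = 36. Stack: [36]
LOAD_CONST → push 0. Stack: [36, 0]
BINARY_OP + → 36 + 0 = 36. Stack: [36]
STORE_FAST z → z=36. Stack: []
LOAD_CONST → push 10. Stack: [10]
LOAD_FAST a → push 0. Stack: [10, 0]
BINARY_OP + → 10 + 0 = 10. Stack: [10]
LOAD_FAST z → push 36. Stack: [10, 36]
LOAD_CONST → push 12. Stack: [10, 36, 12]
BINARY_OP | → 36 | 12 = 44. Stack: [10, 44]
BINARY_OP // → 10 // 44 = 0. Stack: [0]
STORE_FAST r → r=0. Stack: []
LOAD_CONST → push 9. Stack: [9]
LOAD_FAST a → push 0. Stack: [9, 0]
BINARY_OP + → 9 + 0 = 9. Stack: [9]
STORE_FAST t → t=9. Stack: []
LOAD_FAST q → push 32. Stack: [32]
LOAD_CONST → push 4. Stack: [32, 4]
BINARY_OP >> → 32 >> 4 = 2. Stack: [2]
LOAD_CONST → push 8. Stack: [2, 8]
BINARY_OP // → 2 // 8 = 0. Stack: [0]
STORE_FAST s → s=0. Stack: []
LOAD_FAST t → push 9. Stack: [9]
LOAD_CONST → push 5. Stack: [9, 5]
BINARY_OP | → 9 | 5 = 13. Stack: [13]
LOAD_FAST z → push 36. Stack: [13, 36]
LOAD_CONST → push 1. Stack: [13, 36, 1]
BINARY_OP | → 36 | 1 = 37. Stack: [13, 37]
BINARY_OP & → 13 & 37 = 5. Stack: [5]
STORE_FAST k → k=5. Stack: []
LOAD_FAST_LOAD_FAST k,a → push 5,0. Stack: [5, 0]
BINARY_OP + → 5 + 0 = 5. Stack: [5]
RETURN_VALUE → return 5.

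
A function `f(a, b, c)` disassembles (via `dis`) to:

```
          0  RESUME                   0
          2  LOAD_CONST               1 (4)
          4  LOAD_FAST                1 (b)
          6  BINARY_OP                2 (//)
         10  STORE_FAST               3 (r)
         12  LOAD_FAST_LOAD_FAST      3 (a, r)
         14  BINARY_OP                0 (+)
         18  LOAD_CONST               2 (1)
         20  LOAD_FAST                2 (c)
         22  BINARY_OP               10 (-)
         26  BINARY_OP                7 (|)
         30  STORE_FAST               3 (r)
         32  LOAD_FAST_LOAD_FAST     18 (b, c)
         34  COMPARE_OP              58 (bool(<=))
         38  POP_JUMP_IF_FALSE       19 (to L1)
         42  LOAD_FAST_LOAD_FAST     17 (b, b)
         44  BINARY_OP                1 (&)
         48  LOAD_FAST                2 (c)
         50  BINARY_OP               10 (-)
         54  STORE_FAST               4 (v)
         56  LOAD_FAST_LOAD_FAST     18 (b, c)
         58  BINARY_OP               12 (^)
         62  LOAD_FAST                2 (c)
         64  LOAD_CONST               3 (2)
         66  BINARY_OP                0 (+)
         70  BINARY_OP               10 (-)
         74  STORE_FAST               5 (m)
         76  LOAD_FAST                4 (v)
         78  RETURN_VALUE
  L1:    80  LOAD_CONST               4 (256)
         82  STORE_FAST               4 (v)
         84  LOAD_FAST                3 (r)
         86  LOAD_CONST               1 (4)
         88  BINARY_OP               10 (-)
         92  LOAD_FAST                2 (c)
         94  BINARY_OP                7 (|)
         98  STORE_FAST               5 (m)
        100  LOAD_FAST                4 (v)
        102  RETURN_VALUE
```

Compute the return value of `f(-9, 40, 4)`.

256

LOAD_CONST → push 4. Stack: [4]
LOAD_FAST b → push 40. Stack: [4, 40]
BINARY_OP // → 4 // 40 = 0. Stack: [0]
STORE_FAST r → r=0. Stack: []
LOAD_FAST_LOAD_FAST a,r → push -9,0. Stack: [-9, 0]
BINARY_OP + → -9 + 0 = -9. Stack: [-9]
LOAD_CONST → push 1. Stack: [-9, 1]
LOAD_FAST c → push 4. Stack: [-9, 1, 4]
BINARY_OP - → 1 - 4 = -3. Stack: [-9, -3]
BINARY_OP | → -9 | -3 = -1. Stack: [-1]
STORE_FAST r → r=-1. Stack: []
LOAD_FAST_LOAD_FAST b,c → push 40,4. Stack: [40, 4]
COMPARE_OP bool(<=) → 40 vs 4 = False. Stack: [False]
POP_JUMP_IF_FALSE → pop False; jump. Stack: []
LOAD_CONST → push 256. Stack: [256]
STORE_FAST v → v=256. Stack: []
LOAD_FAST r → push -1. Stack: [-1]
LOAD_CONST → push 4. Stack: [-1, 4]
BINARY_OP - → -1 - 4 = -5. Stack: [-5]
LOAD_FAST c → push 4. Stack: [-5, 4]
BINARY_OP | → -5 | 4 = -1. Stack: [-1]
STORE_FAST m → m=-1. Stack: []
LOAD_FAST v → push 256. Stack: [256]
RETURN_VALUE → return 256.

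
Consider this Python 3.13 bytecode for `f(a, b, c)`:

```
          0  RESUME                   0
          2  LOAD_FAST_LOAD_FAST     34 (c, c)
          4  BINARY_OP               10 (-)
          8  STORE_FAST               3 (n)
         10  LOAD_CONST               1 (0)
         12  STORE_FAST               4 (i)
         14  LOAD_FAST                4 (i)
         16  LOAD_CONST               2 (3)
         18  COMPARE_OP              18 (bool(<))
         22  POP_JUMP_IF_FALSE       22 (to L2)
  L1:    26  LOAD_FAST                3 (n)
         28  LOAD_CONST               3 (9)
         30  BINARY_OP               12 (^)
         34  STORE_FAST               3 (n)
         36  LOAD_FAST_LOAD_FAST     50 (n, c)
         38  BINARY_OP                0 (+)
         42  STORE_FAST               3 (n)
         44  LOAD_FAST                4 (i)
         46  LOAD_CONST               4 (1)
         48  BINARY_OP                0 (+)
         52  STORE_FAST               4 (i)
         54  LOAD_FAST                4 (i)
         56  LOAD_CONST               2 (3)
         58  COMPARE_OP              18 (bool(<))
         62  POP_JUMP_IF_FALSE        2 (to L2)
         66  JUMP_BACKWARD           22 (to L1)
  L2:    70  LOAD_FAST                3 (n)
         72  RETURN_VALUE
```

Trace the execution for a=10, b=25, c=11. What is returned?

LOAD_FAST_LOAD_FAST c,c → push 11,11. Stack: [11, 11]
BINARY_OP - → 11 - 11 = 0. Stack: [0]
STORE_FAST n → n=0. Stack: []
LOAD_CONST → push 0. Stack: [0]
STORE_FAST i → i=0. Stack: []
LOAD_FAST i → push 0. Stack: [0]
LOAD_CONST → push 3. Stack: [0, 3]
COMPARE_OP bool(<) → 0 vs 3 = True. Stack: [True]
POP_JUMP_IF_FALSE → pop True; no jump. Stack: []
LOAD_FAST n → push 0. Stack: [0]
LOAD_CONST → push 9. Stack: [0, 9]
BINARY_OP ^ → 0 ^ 9 = 9. Stack: [9]
STORE_FAST n → n=9. Stack: []
LOAD_FAST_LOAD_FAST n,c → push 9,11. Stack: [9, 11]
BINARY_OP + → 9 + 11 = 20. Stack: [20]
STORE_FAST n → n=20. Stack: []
LOAD_FAST i → push 0. Stack: [0]
LOAD_CONST → push 1. Stack: [0, 1]
BINARY_OP + → 0 + 1 = 1. Stack: [1]
STORE_FAST i → i=1. Stack: []
LOAD_FAST i → push 1. Stack: [1]
LOAD_CONST → push 3. Stack: [1, 3]
COMPARE_OP bool(<) → 1 vs 3 = True. Stack: [True]
POP_JUMP_IF_FALSE → pop True; no jump. Stack: []
LOAD_FAST n → push 20. Stack: [20]
LOAD_CONST → push 9. Stack: [20, 9]
BINARY_OP ^ → 20 ^ 9 = 29. Stack: [29]
STORE_FAST n → n=29. Stack: []
LOAD_FAST_LOAD_FAST n,c → push 29,11. Stack: [29, 11]
BINARY_OP + → 29 + 11 = 40. Stack: [40]
STORE_FAST n → n=40. Stack: []
LOAD_FAST i → push 1. Stack: [1]
LOAD_CONST → push 1. Stack: [1, 1]
BINARY_OP + → 1 + 1 = 2. Stack: [2]
STORE_FAST i → i=2. Stack: []
LOAD_FAST i → push 2. Stack: [2]
LOAD_CONST → push 3. Stack: [2, 3]
COMPARE_OP bool(<) → 2 vs 3 = True. Stack: [True]
POP_JUMP_IF_FALSE → pop True; no jump. Stack: []
LOAD_FAST n → push 40. Stack: [40]
LOAD_CONST → push 9. Stack: [40, 9]
BINARY_OP ^ → 40 ^ 9 = 33. Stack: [33]
STORE_FAST n → n=33. Stack: []
LOAD_FAST_LOAD_FAST n,c → push 33,11. Stack: [33, 11]
BINARY_OP + → 33 + 11 = 44. Stack: [44]
STORE_FAST n → n=44. Stack: []
LOAD_FAST i → push 2. Stack: [2]
LOAD_CONST → push 1. Stack: [2, 1]
BINARY_OP + → 2 + 1 = 3. Stack: [3]
STORE_FAST i → i=3. Stack: []
LOAD_FAST i → push 3. Stack: [3]
LOAD_CONST → push 3. Stack: [3, 3]
COMPARE_OP bool(<) → 3 vs 3 = False. Stack: [False]
POP_JUMP_IF_FALSE → pop False; jump. Stack: []
LOAD_FAST n → push 44. Stack: [44]
RETURN_VALUE → return 44.

44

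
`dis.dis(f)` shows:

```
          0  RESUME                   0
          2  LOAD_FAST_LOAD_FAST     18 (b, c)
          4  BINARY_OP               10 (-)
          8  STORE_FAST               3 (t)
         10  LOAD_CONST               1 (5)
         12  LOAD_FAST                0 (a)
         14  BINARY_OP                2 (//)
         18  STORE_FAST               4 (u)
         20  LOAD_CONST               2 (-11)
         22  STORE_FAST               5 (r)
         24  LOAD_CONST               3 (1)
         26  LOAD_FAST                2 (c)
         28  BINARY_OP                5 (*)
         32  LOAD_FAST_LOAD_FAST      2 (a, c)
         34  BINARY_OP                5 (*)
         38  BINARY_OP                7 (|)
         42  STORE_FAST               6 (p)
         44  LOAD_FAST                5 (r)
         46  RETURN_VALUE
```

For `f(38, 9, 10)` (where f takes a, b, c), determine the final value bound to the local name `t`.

LOAD_FAST_LOAD_FAST b,c → push 9,10. Stack: [9, 10]
BINARY_OP - → 9 - 10 = -1. Stack: [-1]
STORE_FAST t → t=-1. Stack: []
LOAD_CONST → push 5. Stack: [5]
LOAD_FAST a → push 38. Stack: [5, 38]
BINARY_OP // → 5 // 38 = 0. Stack: [0]
STORE_FAST u → u=0. Stack: []
LOAD_CONST → push -11. Stack: [-11]
STORE_FAST r → r=-11. Stack: []
LOAD_CONST → push 1. Stack: [1]
LOAD_FAST c → push 10. Stack: [1, 10]
BINARY_OP * → 1 * 10 = 10. Stack: [10]
LOAD_FAST_LOAD_FAST a,c → push 38,10. Stack: [10, 38, 10]
BINARY_OP * → 38 * 10 = 380. Stack: [10, 380]
BINARY_OP | → 10 | 380 = 382. Stack: [382]
STORE_FAST p → p=382. Stack: []
LOAD_FAST r → push -11. Stack: [-11]
RETURN_VALUE → return -11.

-1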